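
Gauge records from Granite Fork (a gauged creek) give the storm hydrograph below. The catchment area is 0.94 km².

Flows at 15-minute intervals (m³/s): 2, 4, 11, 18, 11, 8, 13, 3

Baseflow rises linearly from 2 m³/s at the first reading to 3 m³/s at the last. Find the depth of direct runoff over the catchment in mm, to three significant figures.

d ≈ 47.9 mm

Direct runoff: 0.00, 1.86, 8.71, 15.57, 8.43, 5.29, 10.14, 0.00 m³/s; ΣQ_DR = 50.00 m³/s.
V = ΣQ_DR · Δt = 50.00 × 900 s = 45000 m³.
Over A = 0.94 km², depth = V / A = 47.9 mm.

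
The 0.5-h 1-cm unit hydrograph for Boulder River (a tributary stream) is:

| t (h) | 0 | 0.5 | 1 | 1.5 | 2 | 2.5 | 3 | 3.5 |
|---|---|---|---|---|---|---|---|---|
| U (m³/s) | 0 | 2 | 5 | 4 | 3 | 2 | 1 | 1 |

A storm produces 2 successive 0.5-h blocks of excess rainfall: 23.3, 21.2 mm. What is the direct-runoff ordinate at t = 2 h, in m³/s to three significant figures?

Q ≈ 15.5 m³/s

By discrete convolution, Q_j = Σ (P_i / 10 mm) · U_{j−i}.
At t = 2 h (j=4): Q = (23.3/10)·3 + (21.2/10)·4 = 15.5 m³/s.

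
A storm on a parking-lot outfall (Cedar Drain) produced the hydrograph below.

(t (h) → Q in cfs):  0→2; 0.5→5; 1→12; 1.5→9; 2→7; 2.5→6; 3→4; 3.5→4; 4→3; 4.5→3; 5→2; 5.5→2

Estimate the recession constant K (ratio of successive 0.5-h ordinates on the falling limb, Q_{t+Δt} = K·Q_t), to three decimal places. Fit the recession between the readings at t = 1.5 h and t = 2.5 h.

Using the recession-limb readings at t = 1.5 h and t = 2.5 h: Q falls from 9 to 6 cfs over 2 intervals.
K = (Q₂/Q₁)^(1/2) = (6/9)^(1/2) = 0.816.

K ≈ 0.816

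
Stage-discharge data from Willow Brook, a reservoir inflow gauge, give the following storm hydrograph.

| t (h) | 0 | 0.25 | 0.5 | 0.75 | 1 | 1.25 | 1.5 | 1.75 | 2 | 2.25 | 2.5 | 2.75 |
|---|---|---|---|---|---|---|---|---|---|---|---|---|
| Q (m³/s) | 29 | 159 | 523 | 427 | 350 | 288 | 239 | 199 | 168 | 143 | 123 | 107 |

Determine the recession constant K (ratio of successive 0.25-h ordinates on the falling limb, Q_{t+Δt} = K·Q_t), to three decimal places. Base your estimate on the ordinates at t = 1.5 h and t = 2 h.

K ≈ 0.838

Using the recession-limb readings at t = 1.5 h and t = 2 h: Q falls from 239 to 168 m³/s over 2 intervals.
K = (Q₂/Q₁)^(1/2) = (168/239)^(1/2) = 0.838.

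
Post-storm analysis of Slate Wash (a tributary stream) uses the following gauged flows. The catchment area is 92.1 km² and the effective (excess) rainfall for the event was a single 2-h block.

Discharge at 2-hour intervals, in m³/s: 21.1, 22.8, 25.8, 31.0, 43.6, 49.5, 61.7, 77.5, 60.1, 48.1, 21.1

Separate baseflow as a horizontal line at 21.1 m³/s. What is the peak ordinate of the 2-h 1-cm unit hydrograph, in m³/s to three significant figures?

Direct runoff: 0.0, 1.7, 4.7, 9.9, 22.5, 28.4, 40.6, 56.4, 39.0, 27.0, 0.0 m³/s; ΣQ_DR = 230.2 m³/s, peak = 56.4 m³/s.
Runoff depth d = ΣQ_DR·Δt / A = 230.2 × 7200 / (92.1 km²) = 18.00 mm.
The 1-cm UH is the DRH scaled by (10 mm)/d, so U_p = 56.4 × 10/18.00 = 31.3 m³/s.

U_p ≈ 31.3 m³/s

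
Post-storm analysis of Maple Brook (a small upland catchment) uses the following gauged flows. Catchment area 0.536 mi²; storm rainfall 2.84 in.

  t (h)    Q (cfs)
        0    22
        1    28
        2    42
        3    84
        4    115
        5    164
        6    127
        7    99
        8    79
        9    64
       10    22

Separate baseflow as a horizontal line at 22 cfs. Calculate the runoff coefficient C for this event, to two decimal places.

ΣQ_DR = 604.0 cfs; V = ΣQ_DR·Δt = 2.174 × 10^6 ft³.
Runoff depth d = V / A = 1.746 in.
C = d / P = 1.746 / 2.84 = 0.61.

C ≈ 0.61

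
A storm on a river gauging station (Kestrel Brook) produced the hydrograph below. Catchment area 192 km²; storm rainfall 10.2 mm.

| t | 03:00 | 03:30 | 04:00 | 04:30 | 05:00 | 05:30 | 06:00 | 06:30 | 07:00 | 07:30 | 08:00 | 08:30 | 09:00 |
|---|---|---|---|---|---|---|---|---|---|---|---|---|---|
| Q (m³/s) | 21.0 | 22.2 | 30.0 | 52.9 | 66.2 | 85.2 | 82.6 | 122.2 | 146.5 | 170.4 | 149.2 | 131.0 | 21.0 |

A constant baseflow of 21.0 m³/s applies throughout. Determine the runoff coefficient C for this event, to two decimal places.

C ≈ 0.76

ΣQ_DR = 827.4 m³/s; V = ΣQ_DR·Δt = 1.489 × 10^6 m³.
Runoff depth d = V / A = 7.757 mm.
C = d / P = 7.757 / 10.2 = 0.76.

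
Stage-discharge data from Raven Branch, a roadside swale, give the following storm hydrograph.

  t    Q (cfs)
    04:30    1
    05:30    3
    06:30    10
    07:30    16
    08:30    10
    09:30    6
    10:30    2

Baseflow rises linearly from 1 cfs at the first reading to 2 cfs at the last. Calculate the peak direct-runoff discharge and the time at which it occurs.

Subtracting baseflow gives direct-runoff ordinates: 0.00, 1.83, 8.67, 14.50, 8.33, 4.17, 0.00 cfs.
The maximum is 14.50 cfs, occurring at the reading for t = 07:30.

Q_p = 14.50 cfs at t = 07:30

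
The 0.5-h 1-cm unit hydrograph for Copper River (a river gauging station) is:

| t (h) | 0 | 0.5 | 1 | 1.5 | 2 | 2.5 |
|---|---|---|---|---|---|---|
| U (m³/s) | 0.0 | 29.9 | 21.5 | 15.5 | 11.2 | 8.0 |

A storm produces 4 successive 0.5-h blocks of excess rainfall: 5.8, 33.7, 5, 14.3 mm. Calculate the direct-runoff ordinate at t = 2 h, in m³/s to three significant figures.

By discrete convolution, Q_j = Σ (P_i / 10 mm) · U_{j−i}.
At t = 2 h (j=4): Q = (5.8/10)·11.2 + (33.7/10)·15.5 + (5/10)·21.5 + (14.3/10)·29.9 = 112 m³/s.

Q ≈ 112 m³/s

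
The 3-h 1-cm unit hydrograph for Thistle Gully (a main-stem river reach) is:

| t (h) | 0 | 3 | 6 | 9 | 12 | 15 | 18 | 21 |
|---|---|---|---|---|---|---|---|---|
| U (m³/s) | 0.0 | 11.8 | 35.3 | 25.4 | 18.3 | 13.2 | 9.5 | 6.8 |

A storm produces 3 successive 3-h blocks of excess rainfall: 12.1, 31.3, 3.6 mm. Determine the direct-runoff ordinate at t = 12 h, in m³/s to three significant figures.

By discrete convolution, Q_j = Σ (P_i / 10 mm) · U_{j−i}.
At t = 12 h (j=4): Q = (12.1/10)·18.3 + (31.3/10)·25.4 + (3.6/10)·35.3 = 114 m³/s.

Q ≈ 114 m³/s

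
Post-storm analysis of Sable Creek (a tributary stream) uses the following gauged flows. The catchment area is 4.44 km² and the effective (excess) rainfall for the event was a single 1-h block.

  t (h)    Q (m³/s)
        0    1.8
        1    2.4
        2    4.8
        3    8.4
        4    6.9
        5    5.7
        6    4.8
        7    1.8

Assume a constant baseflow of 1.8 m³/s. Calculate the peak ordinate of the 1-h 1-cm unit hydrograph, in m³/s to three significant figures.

U_p ≈ 3.67 m³/s

Direct runoff: 0.0, 0.6, 3.0, 6.6, 5.1, 3.9, 3.0, 0.0 m³/s; ΣQ_DR = 22.20 m³/s, peak = 6.6 m³/s.
Runoff depth d = ΣQ_DR·Δt / A = 22.20 × 3600 / (4.44 km²) = 18.00 mm.
The 1-cm UH is the DRH scaled by (10 mm)/d, so U_p = 6.6 × 10/18.00 = 3.67 m³/s.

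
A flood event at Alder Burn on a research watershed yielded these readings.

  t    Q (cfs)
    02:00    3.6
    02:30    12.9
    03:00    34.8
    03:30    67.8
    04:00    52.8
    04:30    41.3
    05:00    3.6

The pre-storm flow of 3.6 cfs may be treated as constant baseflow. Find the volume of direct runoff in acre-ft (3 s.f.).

V ≈ 7.92 acre-ft

Direct-runoff ordinates (Q − Q_b): 0.0, 9.3, 31.2, 64.2, 49.2, 37.7, 0.0 cfs.
ΣQ_DR = 191.6 cfs.
With Δt = 0.5 h = 1800 s, V = ΣQ_DR · Δt = 191.6 × 1800 = 3.45 × 10^5 ft³ = 7.92 acre-ft.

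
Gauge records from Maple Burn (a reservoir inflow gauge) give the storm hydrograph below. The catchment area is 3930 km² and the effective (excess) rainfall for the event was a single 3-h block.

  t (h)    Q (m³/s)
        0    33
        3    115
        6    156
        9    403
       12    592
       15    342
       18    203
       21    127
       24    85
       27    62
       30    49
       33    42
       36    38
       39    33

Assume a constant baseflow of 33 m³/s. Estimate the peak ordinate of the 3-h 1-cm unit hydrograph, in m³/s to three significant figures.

Direct runoff: 0.0, 82.0, 123.0, 370.0, 559.0, 309.0, 170.0, 94.0, 52.0, 29.0, 16.0, 9.0, 5.0, 0.0 m³/s; ΣQ_DR = 1818 m³/s, peak = 559.0 m³/s.
Runoff depth d = ΣQ_DR·Δt / A = 1818 × 10800 / (3930 km²) = 4.996 mm.
The 1-cm UH is the DRH scaled by (10 mm)/d, so U_p = 559.0 × 10/4.996 = 1120 m³/s.

U_p ≈ 1120 m³/s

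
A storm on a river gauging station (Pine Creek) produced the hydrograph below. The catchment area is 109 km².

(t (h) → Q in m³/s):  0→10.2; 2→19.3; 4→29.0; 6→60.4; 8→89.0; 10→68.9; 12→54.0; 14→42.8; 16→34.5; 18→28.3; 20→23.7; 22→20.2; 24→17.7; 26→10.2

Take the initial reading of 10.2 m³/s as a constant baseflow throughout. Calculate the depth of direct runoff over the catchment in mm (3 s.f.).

Direct runoff: 0.0, 9.1, 18.8, 50.2, 78.8, 58.7, 43.8, 32.6, 24.3, 18.1, 13.5, 10.0, 7.5, 0.0 m³/s; ΣQ_DR = 365.4 m³/s.
V = ΣQ_DR · Δt = 365.4 × 7200 s = 2.631 × 10^6 m³.
Over A = 109 km², depth = V / A = 24.1 mm.

d ≈ 24.1 mm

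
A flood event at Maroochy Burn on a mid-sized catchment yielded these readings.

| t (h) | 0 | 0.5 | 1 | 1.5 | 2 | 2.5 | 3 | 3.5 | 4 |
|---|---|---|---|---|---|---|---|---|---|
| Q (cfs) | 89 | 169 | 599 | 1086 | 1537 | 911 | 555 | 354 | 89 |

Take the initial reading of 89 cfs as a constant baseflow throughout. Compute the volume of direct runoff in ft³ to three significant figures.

V ≈ 8.26 × 10^6 ft³

Direct-runoff ordinates (Q − Q_b): 0.0, 80.0, 510.0, 997.0, 1448.0, 822.0, 466.0, 265.0, 0.0 cfs.
ΣQ_DR = 4588 cfs.
With Δt = 0.5 h = 1800 s, V = ΣQ_DR · Δt = 4588 × 1800 = 8.26 × 10^6 ft³.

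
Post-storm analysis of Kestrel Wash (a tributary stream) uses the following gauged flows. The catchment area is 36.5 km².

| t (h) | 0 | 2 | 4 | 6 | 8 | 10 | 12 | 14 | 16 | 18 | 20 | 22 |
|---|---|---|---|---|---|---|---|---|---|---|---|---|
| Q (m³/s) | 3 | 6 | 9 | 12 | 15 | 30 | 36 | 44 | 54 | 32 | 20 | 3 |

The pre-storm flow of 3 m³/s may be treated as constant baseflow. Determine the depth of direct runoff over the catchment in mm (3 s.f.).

d ≈ 45.0 mm

Direct runoff: 0.0, 3.0, 6.0, 9.0, 12.0, 27.0, 33.0, 41.0, 51.0, 29.0, 17.0, 0.0 m³/s; ΣQ_DR = 228.0 m³/s.
V = ΣQ_DR · Δt = 228.0 × 7200 s = 1.642 × 10^6 m³.
Over A = 36.5 km², depth = V / A = 45.0 mm.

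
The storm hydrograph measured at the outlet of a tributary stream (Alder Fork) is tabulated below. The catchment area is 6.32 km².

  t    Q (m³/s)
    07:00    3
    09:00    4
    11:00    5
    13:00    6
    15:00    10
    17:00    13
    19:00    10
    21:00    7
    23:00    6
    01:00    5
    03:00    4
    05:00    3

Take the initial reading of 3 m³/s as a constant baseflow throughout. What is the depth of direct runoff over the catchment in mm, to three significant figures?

d ≈ 45.6 mm

Direct runoff: 0.0, 1.0, 2.0, 3.0, 7.0, 10.0, 7.0, 4.0, 3.0, 2.0, 1.0, 0.0 m³/s; ΣQ_DR = 40.00 m³/s.
V = ΣQ_DR · Δt = 40.00 × 7200 s = 2.880 × 10^5 m³.
Over A = 6.32 km², depth = V / A = 45.6 mm.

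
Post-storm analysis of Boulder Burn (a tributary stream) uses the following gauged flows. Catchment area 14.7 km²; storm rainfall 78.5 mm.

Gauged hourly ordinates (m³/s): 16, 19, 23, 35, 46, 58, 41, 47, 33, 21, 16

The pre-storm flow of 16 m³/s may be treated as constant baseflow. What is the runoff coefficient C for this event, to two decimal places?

C ≈ 0.56

ΣQ_DR = 179.0 m³/s; V = ΣQ_DR·Δt = 6.444 × 10^5 m³.
Runoff depth d = V / A = 43.84 mm.
C = d / P = 43.84 / 78.5 = 0.56.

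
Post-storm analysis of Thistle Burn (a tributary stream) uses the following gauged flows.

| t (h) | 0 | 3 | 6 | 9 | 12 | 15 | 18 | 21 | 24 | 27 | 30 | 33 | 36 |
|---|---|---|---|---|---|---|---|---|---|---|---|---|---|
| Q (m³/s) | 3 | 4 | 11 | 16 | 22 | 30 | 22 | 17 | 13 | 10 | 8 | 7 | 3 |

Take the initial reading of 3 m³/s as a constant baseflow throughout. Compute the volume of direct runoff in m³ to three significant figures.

V ≈ 1.37 × 10^6 m³

Direct-runoff ordinates (Q − Q_b): 0.0, 1.0, 8.0, 13.0, 19.0, 27.0, 19.0, 14.0, 10.0, 7.0, 5.0, 4.0, 0.0 m³/s.
ΣQ_DR = 127.0 m³/s.
With Δt = 3 h = 10800 s, V = ΣQ_DR · Δt = 127.0 × 10800 = 1.37 × 10^6 m³.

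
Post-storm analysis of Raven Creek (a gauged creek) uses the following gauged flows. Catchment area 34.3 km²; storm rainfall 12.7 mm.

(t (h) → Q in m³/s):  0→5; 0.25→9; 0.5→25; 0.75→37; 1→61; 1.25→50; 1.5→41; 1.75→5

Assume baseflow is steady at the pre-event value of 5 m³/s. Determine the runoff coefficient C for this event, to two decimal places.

C ≈ 0.40

ΣQ_DR = 193.0 m³/s; V = ΣQ_DR·Δt = 1.737 × 10^5 m³.
Runoff depth d = V / A = 5.064 mm.
C = d / P = 5.064 / 12.7 = 0.40.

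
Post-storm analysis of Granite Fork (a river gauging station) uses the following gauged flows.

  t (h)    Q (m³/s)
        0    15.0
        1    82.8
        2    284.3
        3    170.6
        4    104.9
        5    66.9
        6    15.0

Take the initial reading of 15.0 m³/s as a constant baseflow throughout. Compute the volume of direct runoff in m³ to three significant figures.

Direct-runoff ordinates (Q − Q_b): 0.0, 67.8, 269.3, 155.6, 89.9, 51.9, 0.0 m³/s.
ΣQ_DR = 634.5 m³/s.
With Δt = 1 h = 3600 s, V = ΣQ_DR · Δt = 634.5 × 3600 = 2.28 × 10^6 m³.

V ≈ 2.28 × 10^6 m³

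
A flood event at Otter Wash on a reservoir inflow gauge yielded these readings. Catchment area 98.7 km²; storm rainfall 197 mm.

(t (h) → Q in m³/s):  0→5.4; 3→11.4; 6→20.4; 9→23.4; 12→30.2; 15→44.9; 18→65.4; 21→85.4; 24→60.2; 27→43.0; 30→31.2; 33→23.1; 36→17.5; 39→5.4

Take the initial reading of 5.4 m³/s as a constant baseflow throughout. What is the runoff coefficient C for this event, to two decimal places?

C ≈ 0.22

ΣQ_DR = 391.3 m³/s; V = ΣQ_DR·Δt = 4.226 × 10^6 m³.
Runoff depth d = V / A = 42.82 mm.
C = d / P = 42.82 / 197 = 0.22.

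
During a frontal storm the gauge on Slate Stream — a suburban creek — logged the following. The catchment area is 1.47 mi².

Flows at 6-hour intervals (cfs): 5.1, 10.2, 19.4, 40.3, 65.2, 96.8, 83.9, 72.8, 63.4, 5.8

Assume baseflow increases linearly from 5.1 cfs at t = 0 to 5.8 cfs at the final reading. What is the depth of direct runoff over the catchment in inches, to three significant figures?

d ≈ 2.58 in

Direct runoff: 0.00, 5.02, 14.14, 34.97, 59.79, 91.31, 78.33, 67.16, 57.68, 0.00 cfs; ΣQ_DR = 408.4 cfs.
V = ΣQ_DR · Δt = 408.4 × 21600 s = 8.821 × 10^6 ft³.
Over A = 1.47 mi², depth = V / A = 2.58 in.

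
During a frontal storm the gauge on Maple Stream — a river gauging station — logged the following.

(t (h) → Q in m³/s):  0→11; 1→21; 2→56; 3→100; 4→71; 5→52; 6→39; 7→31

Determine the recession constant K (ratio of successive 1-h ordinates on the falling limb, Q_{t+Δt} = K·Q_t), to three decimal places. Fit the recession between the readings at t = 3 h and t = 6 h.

K ≈ 0.731

Using the recession-limb readings at t = 3 h and t = 6 h: Q falls from 100 to 39 m³/s over 3 intervals.
K = (Q₂/Q₁)^(1/3) = (39/100)^(1/3) = 0.731.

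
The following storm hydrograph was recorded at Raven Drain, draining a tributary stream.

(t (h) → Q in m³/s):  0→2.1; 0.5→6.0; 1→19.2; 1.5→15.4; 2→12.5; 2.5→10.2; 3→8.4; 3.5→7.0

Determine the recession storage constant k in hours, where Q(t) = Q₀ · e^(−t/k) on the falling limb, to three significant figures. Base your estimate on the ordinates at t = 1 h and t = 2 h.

k ≈ 2.33 h

On the falling limb, Q drops from 19.2 to 12.5 m³/s between t = 1 h and t = 2 h (Δt = 1 h).
k = −Δt / ln(Q₂/Q₁) = −1 / ln(12.5/19.2) = 2.33 h.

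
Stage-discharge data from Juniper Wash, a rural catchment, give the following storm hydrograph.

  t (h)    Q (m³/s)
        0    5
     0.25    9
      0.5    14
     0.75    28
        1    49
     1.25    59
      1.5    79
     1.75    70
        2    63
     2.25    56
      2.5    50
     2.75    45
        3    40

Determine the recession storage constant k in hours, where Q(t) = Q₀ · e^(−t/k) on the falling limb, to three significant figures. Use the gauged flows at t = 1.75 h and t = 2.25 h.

k ≈ 2.24 h

On the falling limb, Q drops from 70 to 56 m³/s between t = 1.75 h and t = 2.25 h (Δt = 0.5 h).
k = −Δt / ln(Q₂/Q₁) = −0.5 / ln(56/70) = 2.24 h.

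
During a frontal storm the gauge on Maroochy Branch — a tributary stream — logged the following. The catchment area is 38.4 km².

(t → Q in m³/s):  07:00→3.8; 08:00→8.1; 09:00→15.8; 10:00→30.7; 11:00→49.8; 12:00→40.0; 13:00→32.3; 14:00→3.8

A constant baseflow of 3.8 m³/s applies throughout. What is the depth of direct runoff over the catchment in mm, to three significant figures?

Direct runoff: 0.0, 4.3, 12.0, 26.9, 46.0, 36.2, 28.5, 0.0 m³/s; ΣQ_DR = 153.9 m³/s.
V = ΣQ_DR · Δt = 153.9 × 3600 s = 5.540 × 10^5 m³.
Over A = 38.4 km², depth = V / A = 14.4 mm.

d ≈ 14.4 mm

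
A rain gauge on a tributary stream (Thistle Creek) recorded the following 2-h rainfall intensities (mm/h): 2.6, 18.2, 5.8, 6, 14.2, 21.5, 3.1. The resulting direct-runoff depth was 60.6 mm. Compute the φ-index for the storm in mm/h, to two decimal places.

Only the 3 blocks with intensity above φ contribute runoff: 18.2, 14.2, 21.5 mm/h.
Σ(I−φ)·Δt = d  ⇒  (18.2+14.2+21.5 − 3φ)·2 = 60.6
φ = (53.90 − 60.6/2) / 3 = 7.87 mm/h.

φ ≈ 7.87 mm/h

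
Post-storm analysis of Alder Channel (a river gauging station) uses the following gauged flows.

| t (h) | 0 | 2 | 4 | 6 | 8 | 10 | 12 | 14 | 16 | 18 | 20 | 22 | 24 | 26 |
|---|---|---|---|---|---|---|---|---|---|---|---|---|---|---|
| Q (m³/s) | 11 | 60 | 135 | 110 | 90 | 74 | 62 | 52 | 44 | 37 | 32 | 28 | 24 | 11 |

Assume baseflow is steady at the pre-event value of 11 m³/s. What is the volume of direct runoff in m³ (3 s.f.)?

Direct-runoff ordinates (Q − Q_b): 0.0, 49.0, 124.0, 99.0, 79.0, 63.0, 51.0, 41.0, 33.0, 26.0, 21.0, 17.0, 13.0, 0.0 m³/s.
ΣQ_DR = 616.0 m³/s.
With Δt = 2 h = 7200 s, V = ΣQ_DR · Δt = 616.0 × 7200 = 4.44 × 10^6 m³.

V ≈ 4.44 × 10^6 m³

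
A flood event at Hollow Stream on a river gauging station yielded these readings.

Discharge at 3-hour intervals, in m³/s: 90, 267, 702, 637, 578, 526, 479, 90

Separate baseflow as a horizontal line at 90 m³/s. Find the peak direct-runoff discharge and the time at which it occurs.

Subtracting baseflow gives direct-runoff ordinates: 0.0, 177.0, 612.0, 547.0, 488.0, 436.0, 389.0, 0.0 m³/s.
The maximum is 612.0 m³/s, occurring at the reading for t = 6 h.

Q_p = 612.0 m³/s at t = 6 h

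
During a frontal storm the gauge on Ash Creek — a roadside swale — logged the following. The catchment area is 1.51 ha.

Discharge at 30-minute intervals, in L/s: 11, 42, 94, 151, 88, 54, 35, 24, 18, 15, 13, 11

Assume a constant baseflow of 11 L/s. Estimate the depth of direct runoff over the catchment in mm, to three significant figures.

d ≈ 50.5 mm

Direct runoff: 0.0, 31.0, 83.0, 140.0, 77.0, 43.0, 24.0, 13.0, 7.0, 4.0, 2.0, 0.0 L/s; ΣQ_DR = 424.0 L/s.
V = ΣQ_DR · Δt = 424.0 × 1800 s = 7.632 × 10^5 L.
Over A = 1.51 ha, depth = V / A = 50.5 mm.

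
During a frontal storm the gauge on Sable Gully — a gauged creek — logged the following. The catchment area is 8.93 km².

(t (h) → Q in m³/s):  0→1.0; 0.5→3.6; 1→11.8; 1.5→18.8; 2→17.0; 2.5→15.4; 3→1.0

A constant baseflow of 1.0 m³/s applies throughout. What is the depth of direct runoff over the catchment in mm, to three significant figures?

Direct runoff: 0.0, 2.6, 10.8, 17.8, 16.0, 14.4, 0.0 m³/s; ΣQ_DR = 61.60 m³/s.
V = ΣQ_DR · Δt = 61.60 × 1800 s = 1.109 × 10^5 m³.
Over A = 8.93 km², depth = V / A = 12.4 mm.

d ≈ 12.4 mm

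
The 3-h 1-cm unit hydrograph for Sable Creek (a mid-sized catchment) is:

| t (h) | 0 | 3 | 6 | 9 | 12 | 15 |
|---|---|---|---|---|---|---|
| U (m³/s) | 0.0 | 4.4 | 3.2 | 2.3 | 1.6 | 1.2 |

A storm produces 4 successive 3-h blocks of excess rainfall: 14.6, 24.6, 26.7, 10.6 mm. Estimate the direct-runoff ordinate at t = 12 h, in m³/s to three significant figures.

By discrete convolution, Q_j = Σ (P_i / 10 mm) · U_{j−i}.
At t = 12 h (j=4): Q = (14.6/10)·1.6 + (24.6/10)·2.3 + (26.7/10)·3.2 + (10.6/10)·4.4 = 21.2 m³/s.

Q ≈ 21.2 m³/s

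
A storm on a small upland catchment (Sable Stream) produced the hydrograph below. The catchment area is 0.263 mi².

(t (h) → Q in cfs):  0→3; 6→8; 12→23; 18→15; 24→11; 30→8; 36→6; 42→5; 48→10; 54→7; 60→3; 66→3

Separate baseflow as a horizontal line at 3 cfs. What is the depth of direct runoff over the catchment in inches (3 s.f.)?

d ≈ 2.33 in

Direct runoff: 0.0, 5.0, 20.0, 12.0, 8.0, 5.0, 3.0, 2.0, 7.0, 4.0, 0.0, 0.0 cfs; ΣQ_DR = 66.00 cfs.
V = ΣQ_DR · Δt = 66.00 × 21600 s = 1.426 × 10^6 ft³.
Over A = 0.263 mi², depth = V / A = 2.33 in.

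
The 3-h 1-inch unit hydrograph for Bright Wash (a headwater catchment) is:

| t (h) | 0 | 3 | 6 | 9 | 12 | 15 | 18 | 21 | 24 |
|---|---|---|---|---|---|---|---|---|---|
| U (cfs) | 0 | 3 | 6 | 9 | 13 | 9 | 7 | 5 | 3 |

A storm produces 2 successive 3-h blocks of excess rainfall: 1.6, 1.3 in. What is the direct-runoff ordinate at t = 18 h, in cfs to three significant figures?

By discrete convolution, Q_j = Σ (P_i / 1 in) · U_{j−i}.
At t = 18 h (j=6): Q = (1.6/1)·7 + (1.3/1)·9 = 22.9 cfs.

Q ≈ 22.9 cfs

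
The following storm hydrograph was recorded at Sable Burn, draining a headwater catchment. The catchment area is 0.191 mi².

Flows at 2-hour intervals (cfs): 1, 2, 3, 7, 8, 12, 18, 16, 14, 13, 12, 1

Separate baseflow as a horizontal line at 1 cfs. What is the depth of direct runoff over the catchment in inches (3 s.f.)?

Direct runoff: 0.0, 1.0, 2.0, 6.0, 7.0, 11.0, 17.0, 15.0, 13.0, 12.0, 11.0, 0.0 cfs; ΣQ_DR = 95.00 cfs.
V = ΣQ_DR · Δt = 95.00 × 7200 s = 6.840 × 10^5 ft³.
Over A = 0.191 mi², depth = V / A = 1.54 in.

d ≈ 1.54 in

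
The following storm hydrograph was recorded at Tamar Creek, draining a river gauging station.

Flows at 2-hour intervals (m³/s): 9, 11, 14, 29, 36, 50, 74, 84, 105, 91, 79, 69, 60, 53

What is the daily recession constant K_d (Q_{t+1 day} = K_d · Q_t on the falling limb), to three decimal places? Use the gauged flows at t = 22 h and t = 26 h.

K_d ≈ 0.205

Between t = 22 h and t = 26 h the flow falls from 69 to 53 m³/s over 2×2 h = 4 h.
Per-interval ratio K = (53/69)^(1/2) = 0.8764; K_d = K^(24/2) = 0.205.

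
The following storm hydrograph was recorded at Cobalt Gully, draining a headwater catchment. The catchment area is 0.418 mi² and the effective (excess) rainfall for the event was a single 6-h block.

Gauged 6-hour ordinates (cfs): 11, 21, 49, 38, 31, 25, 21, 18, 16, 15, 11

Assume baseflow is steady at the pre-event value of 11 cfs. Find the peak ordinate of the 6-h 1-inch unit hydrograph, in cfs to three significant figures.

U_p ≈ 12.7 cfs

Direct runoff: 0.0, 10.0, 38.0, 27.0, 20.0, 14.0, 10.0, 7.0, 5.0, 4.0, 0.0 cfs; ΣQ_DR = 135.0 cfs, peak = 38.0 cfs.
Runoff depth d = ΣQ_DR·Δt / A = 135.0 × 21600 / (0.418 mi²) = 3.003 in.
The 1-inch UH is the DRH scaled by (1 in)/d, so U_p = 38.0 × 1/3.003 = 12.7 cfs.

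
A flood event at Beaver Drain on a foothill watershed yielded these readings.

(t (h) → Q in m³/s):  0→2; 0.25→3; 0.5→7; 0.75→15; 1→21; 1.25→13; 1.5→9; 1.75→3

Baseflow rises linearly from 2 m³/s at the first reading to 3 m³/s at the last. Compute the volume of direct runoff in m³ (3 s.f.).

V ≈ 47700 m³

Direct-runoff ordinates (Q − Q_b): 0.00, 0.86, 4.71, 12.57, 18.43, 10.29, 6.14, 0.00 m³/s.
ΣQ_DR = 53.00 m³/s.
With Δt = 0.25 h = 900 s, V = ΣQ_DR · Δt = 53.00 × 900 = 47700 m³.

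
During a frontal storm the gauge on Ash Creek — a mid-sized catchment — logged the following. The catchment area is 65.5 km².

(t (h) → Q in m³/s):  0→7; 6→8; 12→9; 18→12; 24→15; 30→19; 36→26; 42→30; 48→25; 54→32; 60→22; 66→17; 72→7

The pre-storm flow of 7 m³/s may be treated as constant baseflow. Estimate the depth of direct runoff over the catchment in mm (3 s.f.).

d ≈ 45.5 mm

Direct runoff: 0.0, 1.0, 2.0, 5.0, 8.0, 12.0, 19.0, 23.0, 18.0, 25.0, 15.0, 10.0, 0.0 m³/s; ΣQ_DR = 138.0 m³/s.
V = ΣQ_DR · Δt = 138.0 × 21600 s = 2.981 × 10^6 m³.
Over A = 65.5 km², depth = V / A = 45.5 mm.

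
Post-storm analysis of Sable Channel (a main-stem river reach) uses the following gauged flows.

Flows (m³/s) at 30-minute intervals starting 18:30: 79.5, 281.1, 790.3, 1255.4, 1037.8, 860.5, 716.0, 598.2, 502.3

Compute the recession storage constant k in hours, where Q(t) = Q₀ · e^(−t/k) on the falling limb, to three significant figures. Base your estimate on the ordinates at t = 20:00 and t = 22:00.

k ≈ 2.70 h

On the falling limb, Q drops from 1255.4 to 598.2 m³/s between t = 20:00 and t = 22:00 (Δt = 2 h).
k = −Δt / ln(Q₂/Q₁) = −2 / ln(598.2/1255.4) = 2.70 h.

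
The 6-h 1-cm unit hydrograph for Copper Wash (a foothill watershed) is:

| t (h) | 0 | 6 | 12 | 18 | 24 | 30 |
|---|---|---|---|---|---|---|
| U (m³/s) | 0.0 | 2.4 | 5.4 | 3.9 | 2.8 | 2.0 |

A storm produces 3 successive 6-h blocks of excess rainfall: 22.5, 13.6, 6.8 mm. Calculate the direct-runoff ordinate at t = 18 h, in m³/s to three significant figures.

Q ≈ 17.8 m³/s

By discrete convolution, Q_j = Σ (P_i / 10 mm) · U_{j−i}.
At t = 18 h (j=3): Q = (22.5/10)·3.9 + (13.6/10)·5.4 + (6.8/10)·2.4 = 17.8 m³/s.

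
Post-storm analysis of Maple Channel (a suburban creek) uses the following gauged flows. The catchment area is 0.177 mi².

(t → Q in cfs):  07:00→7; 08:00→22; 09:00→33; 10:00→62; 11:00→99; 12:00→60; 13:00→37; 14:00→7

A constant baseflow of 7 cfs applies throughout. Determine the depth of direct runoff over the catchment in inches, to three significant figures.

Direct runoff: 0.0, 15.0, 26.0, 55.0, 92.0, 53.0, 30.0, 0.0 cfs; ΣQ_DR = 271.0 cfs.
V = ΣQ_DR · Δt = 271.0 × 3600 s = 9.756 × 10^5 ft³.
Over A = 0.177 mi², depth = V / A = 2.37 in.

d ≈ 2.37 in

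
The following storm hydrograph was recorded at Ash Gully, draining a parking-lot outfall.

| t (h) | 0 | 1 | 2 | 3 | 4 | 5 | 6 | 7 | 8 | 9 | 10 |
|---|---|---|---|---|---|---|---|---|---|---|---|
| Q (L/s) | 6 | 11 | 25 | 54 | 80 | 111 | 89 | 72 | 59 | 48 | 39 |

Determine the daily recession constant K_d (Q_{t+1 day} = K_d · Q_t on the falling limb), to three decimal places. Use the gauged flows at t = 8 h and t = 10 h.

Between t = 8 h and t = 10 h the flow falls from 59 to 39 L/s over 2×1 h = 2 h.
Per-interval ratio K = (39/59)^(1/2) = 0.8130; K_d = K^(24/1) = 0.007.

K_d ≈ 0.007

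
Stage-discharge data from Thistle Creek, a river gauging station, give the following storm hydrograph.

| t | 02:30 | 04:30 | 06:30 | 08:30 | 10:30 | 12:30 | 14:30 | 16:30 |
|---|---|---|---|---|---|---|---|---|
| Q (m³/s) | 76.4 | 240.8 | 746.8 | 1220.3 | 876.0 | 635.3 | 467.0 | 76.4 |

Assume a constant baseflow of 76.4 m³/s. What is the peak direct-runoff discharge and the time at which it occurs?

Q_p = 1143.9 m³/s at t = 08:30

Subtracting baseflow gives direct-runoff ordinates: 0.0, 164.4, 670.4, 1143.9, 799.6, 558.9, 390.6, 0.0 m³/s.
The maximum is 1143.9 m³/s, occurring at the reading for t = 08:30.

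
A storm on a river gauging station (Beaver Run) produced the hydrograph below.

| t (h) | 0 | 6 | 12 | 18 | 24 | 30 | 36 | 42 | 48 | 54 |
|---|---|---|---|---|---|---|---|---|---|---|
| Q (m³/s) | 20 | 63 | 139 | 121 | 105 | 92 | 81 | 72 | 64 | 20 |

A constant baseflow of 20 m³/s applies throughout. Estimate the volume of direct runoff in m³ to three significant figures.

Direct-runoff ordinates (Q − Q_b): 0.0, 43.0, 119.0, 101.0, 85.0, 72.0, 61.0, 52.0, 44.0, 0.0 m³/s.
ΣQ_DR = 577.0 m³/s.
With Δt = 6 h = 21600 s, V = ΣQ_DR · Δt = 577.0 × 21600 = 1.25 × 10^7 m³.

V ≈ 1.25 × 10^7 m³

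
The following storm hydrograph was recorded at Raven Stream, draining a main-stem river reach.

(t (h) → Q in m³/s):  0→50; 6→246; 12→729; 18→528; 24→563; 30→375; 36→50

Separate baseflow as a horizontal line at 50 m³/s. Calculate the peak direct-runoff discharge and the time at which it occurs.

Subtracting baseflow gives direct-runoff ordinates: 0.0, 196.0, 679.0, 478.0, 513.0, 325.0, 0.0 m³/s.
The maximum is 679.0 m³/s, occurring at the reading for t = 12 h.

Q_p = 679.0 m³/s at t = 12 h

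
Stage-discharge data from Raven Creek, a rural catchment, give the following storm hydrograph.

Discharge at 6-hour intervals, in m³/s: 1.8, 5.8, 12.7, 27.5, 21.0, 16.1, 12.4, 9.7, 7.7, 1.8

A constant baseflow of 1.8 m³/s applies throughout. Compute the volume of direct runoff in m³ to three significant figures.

Direct-runoff ordinates (Q − Q_b): 0.0, 4.0, 10.9, 25.7, 19.2, 14.3, 10.6, 7.9, 5.9, 0.0 m³/s.
ΣQ_DR = 98.50 m³/s.
With Δt = 6 h = 21600 s, V = ΣQ_DR · Δt = 98.50 × 21600 = 2.13 × 10^6 m³.

V ≈ 2.13 × 10^6 m³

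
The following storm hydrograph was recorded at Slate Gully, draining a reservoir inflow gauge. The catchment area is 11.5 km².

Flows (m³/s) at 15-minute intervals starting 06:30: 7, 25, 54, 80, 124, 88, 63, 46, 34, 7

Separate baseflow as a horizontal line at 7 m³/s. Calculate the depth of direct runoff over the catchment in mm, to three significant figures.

Direct runoff: 0.0, 18.0, 47.0, 73.0, 117.0, 81.0, 56.0, 39.0, 27.0, 0.0 m³/s; ΣQ_DR = 458.0 m³/s.
V = ΣQ_DR · Δt = 458.0 × 900 s = 4.122 × 10^5 m³.
Over A = 11.5 km², depth = V / A = 35.8 mm.

d ≈ 35.8 mm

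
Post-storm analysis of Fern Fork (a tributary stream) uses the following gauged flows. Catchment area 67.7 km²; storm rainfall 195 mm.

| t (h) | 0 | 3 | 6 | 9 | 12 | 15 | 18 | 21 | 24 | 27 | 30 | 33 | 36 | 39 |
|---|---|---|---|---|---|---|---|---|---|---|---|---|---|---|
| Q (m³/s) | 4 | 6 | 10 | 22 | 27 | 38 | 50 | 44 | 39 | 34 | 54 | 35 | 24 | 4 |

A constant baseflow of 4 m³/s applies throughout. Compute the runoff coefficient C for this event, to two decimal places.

ΣQ_DR = 335.0 m³/s; V = ΣQ_DR·Δt = 3.618 × 10^6 m³.
Runoff depth d = V / A = 53.44 mm.
C = d / P = 53.44 / 195 = 0.27.

C ≈ 0.27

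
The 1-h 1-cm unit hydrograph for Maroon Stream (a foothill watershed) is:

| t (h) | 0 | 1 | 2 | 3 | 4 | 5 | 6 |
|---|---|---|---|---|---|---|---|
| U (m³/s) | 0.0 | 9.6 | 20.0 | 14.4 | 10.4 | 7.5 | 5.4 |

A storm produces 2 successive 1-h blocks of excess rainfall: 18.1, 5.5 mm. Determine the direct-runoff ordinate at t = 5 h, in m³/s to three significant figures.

By discrete convolution, Q_j = Σ (P_i / 10 mm) · U_{j−i}.
At t = 5 h (j=5): Q = (18.1/10)·7.5 + (5.5/10)·10.4 = 19.3 m³/s.

Q ≈ 19.3 m³/s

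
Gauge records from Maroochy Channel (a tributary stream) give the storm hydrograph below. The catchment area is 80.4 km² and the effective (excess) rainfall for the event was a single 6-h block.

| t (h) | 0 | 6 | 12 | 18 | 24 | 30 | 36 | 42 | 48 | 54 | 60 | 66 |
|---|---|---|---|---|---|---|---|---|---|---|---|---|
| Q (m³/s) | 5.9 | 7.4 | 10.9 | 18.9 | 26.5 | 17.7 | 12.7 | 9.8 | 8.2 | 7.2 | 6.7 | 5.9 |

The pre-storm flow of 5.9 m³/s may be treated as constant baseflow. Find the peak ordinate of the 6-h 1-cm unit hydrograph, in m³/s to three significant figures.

Direct runoff: 0.0, 1.5, 5.0, 13.0, 20.6, 11.8, 6.8, 3.9, 2.3, 1.3, 0.8, 0.0 m³/s; ΣQ_DR = 67.00 m³/s, peak = 20.6 m³/s.
Runoff depth d = ΣQ_DR·Δt / A = 67.00 × 21600 / (80.4 km²) = 18.00 mm.
The 1-cm UH is the DRH scaled by (10 mm)/d, so U_p = 20.6 × 10/18.00 = 11.4 m³/s.

U_p ≈ 11.4 m³/s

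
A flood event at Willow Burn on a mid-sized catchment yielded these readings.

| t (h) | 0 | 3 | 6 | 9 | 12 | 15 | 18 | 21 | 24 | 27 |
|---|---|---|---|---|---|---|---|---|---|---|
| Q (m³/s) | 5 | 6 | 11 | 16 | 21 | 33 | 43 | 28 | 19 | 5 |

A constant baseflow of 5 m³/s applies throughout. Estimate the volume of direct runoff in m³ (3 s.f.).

Direct-runoff ordinates (Q − Q_b): 0.0, 1.0, 6.0, 11.0, 16.0, 28.0, 38.0, 23.0, 14.0, 0.0 m³/s.
ΣQ_DR = 137.0 m³/s.
With Δt = 3 h = 10800 s, V = ΣQ_DR · Δt = 137.0 × 10800 = 1.48 × 10^6 m³.

V ≈ 1.48 × 10^6 m³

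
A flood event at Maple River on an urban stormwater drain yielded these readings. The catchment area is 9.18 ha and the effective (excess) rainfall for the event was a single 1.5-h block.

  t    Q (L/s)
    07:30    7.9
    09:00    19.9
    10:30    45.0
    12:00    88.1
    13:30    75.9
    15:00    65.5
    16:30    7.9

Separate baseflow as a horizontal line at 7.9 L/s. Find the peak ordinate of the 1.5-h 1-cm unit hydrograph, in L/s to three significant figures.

Direct runoff: 0.0, 12.0, 37.1, 80.2, 68.0, 57.6, 0.0 L/s; ΣQ_DR = 254.9 L/s, peak = 80.2 L/s.
Runoff depth d = ΣQ_DR·Δt / A = 254.9 × 5400 / (9.18 ha) = 14.99 mm.
The 1-cm UH is the DRH scaled by (10 mm)/d, so U_p = 80.2 × 10/14.99 = 53.5 L/s.

U_p ≈ 53.5 L/s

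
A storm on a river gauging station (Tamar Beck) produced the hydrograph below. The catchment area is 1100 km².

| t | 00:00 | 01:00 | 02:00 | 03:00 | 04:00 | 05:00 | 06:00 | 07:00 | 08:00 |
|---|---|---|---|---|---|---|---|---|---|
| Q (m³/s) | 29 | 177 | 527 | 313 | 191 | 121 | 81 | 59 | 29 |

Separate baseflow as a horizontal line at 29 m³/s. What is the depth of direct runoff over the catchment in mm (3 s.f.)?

Direct runoff: 0.0, 148.0, 498.0, 284.0, 162.0, 92.0, 52.0, 30.0, 0.0 m³/s; ΣQ_DR = 1266 m³/s.
V = ΣQ_DR · Δt = 1266 × 3600 s = 4.558 × 10^6 m³.
Over A = 1100 km², depth = V / A = 4.14 mm.

d ≈ 4.14 mm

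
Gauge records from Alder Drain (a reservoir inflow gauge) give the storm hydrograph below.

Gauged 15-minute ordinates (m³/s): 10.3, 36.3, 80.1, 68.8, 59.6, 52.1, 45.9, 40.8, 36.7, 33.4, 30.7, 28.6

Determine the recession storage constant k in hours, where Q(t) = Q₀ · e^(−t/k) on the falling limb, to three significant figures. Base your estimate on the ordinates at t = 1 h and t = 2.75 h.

On the falling limb, Q drops from 59.6 to 28.6 m³/s between t = 1 h and t = 2.75 h (Δt = 1.75 h).
k = −Δt / ln(Q₂/Q₁) = −1.75 / ln(28.6/59.6) = 2.38 h.

k ≈ 2.38 h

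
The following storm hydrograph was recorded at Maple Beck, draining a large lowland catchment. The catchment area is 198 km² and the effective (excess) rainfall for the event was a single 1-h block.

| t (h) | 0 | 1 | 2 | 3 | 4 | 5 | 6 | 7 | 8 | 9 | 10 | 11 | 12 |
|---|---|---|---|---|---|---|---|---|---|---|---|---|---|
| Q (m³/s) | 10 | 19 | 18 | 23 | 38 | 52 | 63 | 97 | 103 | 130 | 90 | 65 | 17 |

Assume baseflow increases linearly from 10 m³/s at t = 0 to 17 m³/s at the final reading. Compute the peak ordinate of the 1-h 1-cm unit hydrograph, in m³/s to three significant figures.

Direct runoff: 0.00, 8.42, 6.83, 11.25, 25.67, 39.08, 49.50, 82.92, 88.33, 114.75, 74.17, 48.58, 0.00 m³/s; ΣQ_DR = 549.5 m³/s, peak = 114.75 m³/s.
Runoff depth d = ΣQ_DR·Δt / A = 549.5 × 3600 / (198 km²) = 9.991 mm.
The 1-cm UH is the DRH scaled by (10 mm)/d, so U_p = 114.75 × 10/9.991 = 115 m³/s.

U_p ≈ 115 m³/s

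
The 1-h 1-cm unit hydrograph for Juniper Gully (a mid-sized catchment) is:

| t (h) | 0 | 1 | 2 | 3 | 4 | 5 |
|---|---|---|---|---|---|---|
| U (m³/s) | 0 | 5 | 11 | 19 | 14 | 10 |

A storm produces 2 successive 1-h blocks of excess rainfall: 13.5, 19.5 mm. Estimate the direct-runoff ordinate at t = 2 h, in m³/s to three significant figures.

By discrete convolution, Q_j = Σ (P_i / 10 mm) · U_{j−i}.
At t = 2 h (j=2): Q = (13.5/10)·11 + (19.5/10)·5 = 24.6 m³/s.

Q ≈ 24.6 m³/s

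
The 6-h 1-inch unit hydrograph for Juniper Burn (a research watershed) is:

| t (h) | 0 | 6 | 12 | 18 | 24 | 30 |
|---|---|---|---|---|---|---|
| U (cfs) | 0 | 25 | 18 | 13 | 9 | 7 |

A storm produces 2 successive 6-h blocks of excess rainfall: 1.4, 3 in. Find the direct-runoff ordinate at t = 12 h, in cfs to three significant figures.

By discrete convolution, Q_j = Σ (P_i / 1 in) · U_{j−i}.
At t = 12 h (j=2): Q = (1.4/1)·18 + (3/1)·25 = 100 cfs.

Q ≈ 100 cfs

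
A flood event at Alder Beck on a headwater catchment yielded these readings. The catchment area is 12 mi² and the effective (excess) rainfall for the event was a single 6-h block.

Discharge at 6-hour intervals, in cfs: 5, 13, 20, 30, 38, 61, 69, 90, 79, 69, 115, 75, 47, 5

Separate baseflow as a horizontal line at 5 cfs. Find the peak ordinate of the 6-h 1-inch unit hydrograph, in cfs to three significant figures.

Direct runoff: 0.0, 8.0, 15.0, 25.0, 33.0, 56.0, 64.0, 85.0, 74.0, 64.0, 110.0, 70.0, 42.0, 0.0 cfs; ΣQ_DR = 646.0 cfs, peak = 110.0 cfs.
Runoff depth d = ΣQ_DR·Δt / A = 646.0 × 21600 / (12 mi²) = 0.5005 in.
The 1-inch UH is the DRH scaled by (1 in)/d, so U_p = 110.0 × 1/0.5005 = 220 cfs.

U_p ≈ 220 cfs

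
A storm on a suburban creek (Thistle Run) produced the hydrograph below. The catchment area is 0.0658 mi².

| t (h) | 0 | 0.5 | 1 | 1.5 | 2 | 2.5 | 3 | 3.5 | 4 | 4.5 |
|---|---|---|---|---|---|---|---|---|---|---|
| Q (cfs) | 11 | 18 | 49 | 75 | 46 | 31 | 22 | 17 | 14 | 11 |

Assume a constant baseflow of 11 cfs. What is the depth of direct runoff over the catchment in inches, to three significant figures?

d ≈ 2.17 in

Direct runoff: 0.0, 7.0, 38.0, 64.0, 35.0, 20.0, 11.0, 6.0, 3.0, 0.0 cfs; ΣQ_DR = 184.0 cfs.
V = ΣQ_DR · Δt = 184.0 × 1800 s = 3.312 × 10^5 ft³.
Over A = 0.0658 mi², depth = V / A = 2.17 in.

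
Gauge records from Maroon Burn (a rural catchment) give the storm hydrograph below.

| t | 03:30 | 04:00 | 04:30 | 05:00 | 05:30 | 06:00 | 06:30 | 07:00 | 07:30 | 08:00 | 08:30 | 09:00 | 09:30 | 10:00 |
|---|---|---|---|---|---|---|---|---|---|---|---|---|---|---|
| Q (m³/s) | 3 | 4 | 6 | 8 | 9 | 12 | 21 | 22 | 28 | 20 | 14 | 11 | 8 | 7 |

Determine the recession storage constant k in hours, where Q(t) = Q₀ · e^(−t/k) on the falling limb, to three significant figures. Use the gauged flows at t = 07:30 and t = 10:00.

k ≈ 1.80 h

On the falling limb, Q drops from 28 to 7 m³/s between t = 07:30 and t = 10:00 (Δt = 2.5 h).
k = −Δt / ln(Q₂/Q₁) = −2.5 / ln(7/28) = 1.80 h.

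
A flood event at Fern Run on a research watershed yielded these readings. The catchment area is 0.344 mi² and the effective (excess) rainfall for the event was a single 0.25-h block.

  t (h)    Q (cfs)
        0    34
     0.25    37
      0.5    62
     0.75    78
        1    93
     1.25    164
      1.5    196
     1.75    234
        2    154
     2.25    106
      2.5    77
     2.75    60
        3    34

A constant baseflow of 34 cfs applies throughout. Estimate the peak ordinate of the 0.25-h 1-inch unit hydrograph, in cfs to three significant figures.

Direct runoff: 0.0, 3.0, 28.0, 44.0, 59.0, 130.0, 162.0, 200.0, 120.0, 72.0, 43.0, 26.0, 0.0 cfs; ΣQ_DR = 887.0 cfs, peak = 200.0 cfs.
Runoff depth d = ΣQ_DR·Δt / A = 887.0 × 900 / (0.344 mi²) = 0.9989 in.
The 1-inch UH is the DRH scaled by (1 in)/d, so U_p = 200.0 × 1/0.9989 = 200 cfs.

U_p ≈ 200 cfs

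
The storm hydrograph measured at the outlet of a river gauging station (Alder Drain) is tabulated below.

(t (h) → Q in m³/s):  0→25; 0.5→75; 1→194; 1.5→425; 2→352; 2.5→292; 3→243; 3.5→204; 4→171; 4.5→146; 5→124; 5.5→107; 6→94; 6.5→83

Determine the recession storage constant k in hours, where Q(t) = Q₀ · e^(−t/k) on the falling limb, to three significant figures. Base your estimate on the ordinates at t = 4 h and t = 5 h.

k ≈ 3.11 h

On the falling limb, Q drops from 171 to 124 m³/s between t = 4 h and t = 5 h (Δt = 1 h).
k = −Δt / ln(Q₂/Q₁) = −1 / ln(124/171) = 3.11 h.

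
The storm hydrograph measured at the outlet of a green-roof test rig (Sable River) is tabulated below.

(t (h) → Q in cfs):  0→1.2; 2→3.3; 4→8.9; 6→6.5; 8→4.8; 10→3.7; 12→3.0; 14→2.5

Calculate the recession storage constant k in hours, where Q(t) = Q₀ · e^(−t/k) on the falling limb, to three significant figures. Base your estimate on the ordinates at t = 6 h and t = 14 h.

On the falling limb, Q drops from 6.5 to 2.5 cfs between t = 6 h and t = 14 h (Δt = 8 h).
k = −Δt / ln(Q₂/Q₁) = −8 / ln(2.5/6.5) = 8.37 h.

k ≈ 8.37 h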